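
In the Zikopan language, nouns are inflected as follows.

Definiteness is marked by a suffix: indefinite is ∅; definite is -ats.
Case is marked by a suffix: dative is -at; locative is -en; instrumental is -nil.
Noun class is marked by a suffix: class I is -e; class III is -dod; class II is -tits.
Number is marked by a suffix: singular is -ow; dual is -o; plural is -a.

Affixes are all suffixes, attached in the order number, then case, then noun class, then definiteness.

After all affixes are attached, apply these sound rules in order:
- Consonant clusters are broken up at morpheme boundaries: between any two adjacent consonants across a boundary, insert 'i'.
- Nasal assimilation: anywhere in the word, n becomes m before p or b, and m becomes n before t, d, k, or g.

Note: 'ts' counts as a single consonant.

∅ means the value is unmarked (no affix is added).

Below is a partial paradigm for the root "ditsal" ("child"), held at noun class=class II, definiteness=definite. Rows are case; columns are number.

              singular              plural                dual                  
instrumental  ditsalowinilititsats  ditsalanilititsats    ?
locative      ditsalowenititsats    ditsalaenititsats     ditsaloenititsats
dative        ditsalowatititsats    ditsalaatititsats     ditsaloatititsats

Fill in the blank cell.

Attach number dual -o → ditsalo.
Attach case instrumental -nil → ditsalonil.
Attach noun class class II -tits → ditsaloniltits.
Attach definiteness definite -ats → ditsaloniltitsats.
Apply epenthesis: ditsaloniltitsats → ditsalonilititsats.
Nasal assimilation: no change.

ditsalonilititsats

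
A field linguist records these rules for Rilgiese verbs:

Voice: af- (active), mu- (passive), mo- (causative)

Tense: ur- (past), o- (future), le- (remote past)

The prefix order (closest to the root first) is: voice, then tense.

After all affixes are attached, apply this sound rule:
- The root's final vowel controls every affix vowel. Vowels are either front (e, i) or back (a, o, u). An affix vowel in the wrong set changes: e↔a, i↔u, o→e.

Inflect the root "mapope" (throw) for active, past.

irefmapope

Attach voice active af- → afmapope.
Attach tense past ur- → urafmapope.
Apply vowel harmony: urafmapope → irefmapope.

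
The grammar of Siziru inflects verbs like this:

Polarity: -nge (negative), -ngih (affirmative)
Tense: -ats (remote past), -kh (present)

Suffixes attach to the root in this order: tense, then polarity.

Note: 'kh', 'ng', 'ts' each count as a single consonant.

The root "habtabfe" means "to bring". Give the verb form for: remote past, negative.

habtabfeatsnge

Attach tense remote past -ats → habtabfeats.
Attach polarity negative -nge → habtabfeatsnge.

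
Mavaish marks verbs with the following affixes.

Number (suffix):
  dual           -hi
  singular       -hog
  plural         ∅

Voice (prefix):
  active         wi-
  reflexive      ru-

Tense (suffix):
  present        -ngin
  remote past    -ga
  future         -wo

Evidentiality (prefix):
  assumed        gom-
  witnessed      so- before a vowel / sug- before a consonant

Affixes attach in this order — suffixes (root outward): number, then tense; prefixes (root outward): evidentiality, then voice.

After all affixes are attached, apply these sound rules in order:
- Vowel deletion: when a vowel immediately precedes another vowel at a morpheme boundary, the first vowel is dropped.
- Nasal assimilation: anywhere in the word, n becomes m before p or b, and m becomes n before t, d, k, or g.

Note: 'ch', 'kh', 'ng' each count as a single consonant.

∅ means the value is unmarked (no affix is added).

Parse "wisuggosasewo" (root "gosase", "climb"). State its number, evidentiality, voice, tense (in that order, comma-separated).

Segment: wi-sug-gosase-wo.
number: ∅ → plural.
evidentiality: so/sug- → witnessed.
voice: wi- → active.
tense: -wo → future.

plural, witnessed, active, future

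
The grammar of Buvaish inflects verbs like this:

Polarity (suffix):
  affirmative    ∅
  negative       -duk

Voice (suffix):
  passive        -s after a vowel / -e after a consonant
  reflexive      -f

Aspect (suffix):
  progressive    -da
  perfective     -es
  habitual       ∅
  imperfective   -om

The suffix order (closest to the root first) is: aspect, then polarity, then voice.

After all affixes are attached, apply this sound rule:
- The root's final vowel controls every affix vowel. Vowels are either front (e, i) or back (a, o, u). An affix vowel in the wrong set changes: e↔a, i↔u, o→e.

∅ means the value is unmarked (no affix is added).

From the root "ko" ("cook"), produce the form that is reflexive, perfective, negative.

Attach aspect perfective -es → koes.
Attach polarity negative -duk → koesduk.
Attach voice reflexive -f → koesdukf.
Apply vowel harmony: koesdukf → koasdukf.

koasdukf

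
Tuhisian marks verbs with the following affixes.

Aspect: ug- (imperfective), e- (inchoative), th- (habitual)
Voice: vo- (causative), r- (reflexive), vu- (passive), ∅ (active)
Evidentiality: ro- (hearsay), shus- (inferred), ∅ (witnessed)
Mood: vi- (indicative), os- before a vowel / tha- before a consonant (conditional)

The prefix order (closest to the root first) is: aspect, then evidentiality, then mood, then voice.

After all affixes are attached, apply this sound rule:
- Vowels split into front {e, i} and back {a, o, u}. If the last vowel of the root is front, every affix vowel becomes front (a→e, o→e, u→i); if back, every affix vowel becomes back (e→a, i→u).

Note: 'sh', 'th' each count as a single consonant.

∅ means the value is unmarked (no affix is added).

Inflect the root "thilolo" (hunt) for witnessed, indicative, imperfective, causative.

vovuugthilolo

Attach aspect imperfective ug- → ugthilolo.
evidentiality = witnessed: zero marking, form stays ugthilolo.
Attach mood indicative vi- → viugthilolo.
Attach voice causative vo- → voviugthilolo.
Apply vowel harmony: voviugthilolo → vovuugthilolo.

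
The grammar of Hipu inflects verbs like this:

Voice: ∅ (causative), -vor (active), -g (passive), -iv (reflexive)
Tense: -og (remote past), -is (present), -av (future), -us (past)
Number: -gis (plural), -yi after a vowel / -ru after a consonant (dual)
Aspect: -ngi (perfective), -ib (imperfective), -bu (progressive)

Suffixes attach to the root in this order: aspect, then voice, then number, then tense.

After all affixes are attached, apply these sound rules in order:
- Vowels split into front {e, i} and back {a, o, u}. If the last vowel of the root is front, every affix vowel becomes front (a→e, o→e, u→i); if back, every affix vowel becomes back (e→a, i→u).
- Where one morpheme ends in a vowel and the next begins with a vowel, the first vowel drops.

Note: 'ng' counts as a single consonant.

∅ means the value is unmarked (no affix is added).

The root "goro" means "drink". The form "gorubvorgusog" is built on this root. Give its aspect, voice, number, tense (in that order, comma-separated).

Segment: goro-ib-vor-gis-og.
aspect: -ib → imperfective.
voice: -vor → active.
number: -gis → plural.
tense: -og → remote past.

imperfective, active, plural, remote past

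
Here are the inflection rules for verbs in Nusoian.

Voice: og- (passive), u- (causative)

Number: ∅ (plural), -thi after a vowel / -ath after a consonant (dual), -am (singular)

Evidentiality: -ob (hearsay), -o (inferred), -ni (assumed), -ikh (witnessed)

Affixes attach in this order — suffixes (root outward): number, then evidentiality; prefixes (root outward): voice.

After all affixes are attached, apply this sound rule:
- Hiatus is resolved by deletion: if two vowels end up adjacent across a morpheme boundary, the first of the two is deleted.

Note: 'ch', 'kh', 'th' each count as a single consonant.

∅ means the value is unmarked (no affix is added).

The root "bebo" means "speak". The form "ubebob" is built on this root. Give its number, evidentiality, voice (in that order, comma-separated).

Segment: u-bebo-ob.
number: ∅ → plural.
evidentiality: -ob → hearsay.
voice: u- → causative.

plural, hearsay, causative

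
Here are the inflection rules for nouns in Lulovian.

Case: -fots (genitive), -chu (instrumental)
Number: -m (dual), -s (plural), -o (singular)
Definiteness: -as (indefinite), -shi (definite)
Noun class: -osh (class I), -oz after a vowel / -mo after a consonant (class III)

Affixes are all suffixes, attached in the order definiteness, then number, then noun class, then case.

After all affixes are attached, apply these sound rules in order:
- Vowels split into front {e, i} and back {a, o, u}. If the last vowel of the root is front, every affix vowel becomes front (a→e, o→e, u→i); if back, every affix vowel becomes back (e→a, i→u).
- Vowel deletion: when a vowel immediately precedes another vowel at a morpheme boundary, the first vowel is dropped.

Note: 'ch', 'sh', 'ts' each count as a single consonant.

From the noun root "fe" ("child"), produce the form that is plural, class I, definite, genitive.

feshiseshfets

Attach definiteness definite -shi → feshi.
Attach number plural -s → feshis.
Attach noun class class I -osh → feshisosh.
Attach case genitive -fots → feshisoshfots.
Apply vowel harmony: feshisoshfots → feshiseshfets.
Vowel deletion: no change.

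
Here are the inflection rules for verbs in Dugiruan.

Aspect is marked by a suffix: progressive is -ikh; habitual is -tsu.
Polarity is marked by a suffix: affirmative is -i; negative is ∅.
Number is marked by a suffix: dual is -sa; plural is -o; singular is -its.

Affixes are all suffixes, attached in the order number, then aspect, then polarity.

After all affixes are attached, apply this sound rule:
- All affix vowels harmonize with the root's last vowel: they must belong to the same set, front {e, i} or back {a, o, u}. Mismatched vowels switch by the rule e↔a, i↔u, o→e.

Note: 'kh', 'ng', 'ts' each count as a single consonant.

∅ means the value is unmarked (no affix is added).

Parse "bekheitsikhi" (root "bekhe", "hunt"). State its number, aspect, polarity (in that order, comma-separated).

Segment: bekhe-its-ikh-i.
number: -its → singular.
aspect: -ikh → progressive.
polarity: -i → affirmative.

singular, progressive, affirmative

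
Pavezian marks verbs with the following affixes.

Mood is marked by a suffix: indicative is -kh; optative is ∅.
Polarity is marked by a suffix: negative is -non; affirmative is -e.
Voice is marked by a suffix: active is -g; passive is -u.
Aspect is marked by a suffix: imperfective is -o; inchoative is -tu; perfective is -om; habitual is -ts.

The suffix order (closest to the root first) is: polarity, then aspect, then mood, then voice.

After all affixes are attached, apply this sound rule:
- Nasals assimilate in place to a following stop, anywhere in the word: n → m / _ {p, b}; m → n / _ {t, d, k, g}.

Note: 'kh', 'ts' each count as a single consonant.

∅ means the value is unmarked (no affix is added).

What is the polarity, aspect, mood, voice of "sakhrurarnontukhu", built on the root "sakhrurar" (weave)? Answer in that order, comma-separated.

Segment: sakhrurar-non-tu-kh-u.
polarity: -non → negative.
aspect: -tu → inchoative.
mood: -kh → indicative.
voice: -u → passive.

negative, inchoative, indicative, passive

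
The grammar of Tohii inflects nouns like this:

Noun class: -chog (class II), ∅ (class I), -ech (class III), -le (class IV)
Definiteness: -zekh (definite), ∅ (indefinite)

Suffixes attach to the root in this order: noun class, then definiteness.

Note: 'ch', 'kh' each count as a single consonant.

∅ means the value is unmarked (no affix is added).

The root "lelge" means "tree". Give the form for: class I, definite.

lelgezekh

noun class = class I: zero marking, form stays lelge.
Attach definiteness definite -zekh → lelgezekh.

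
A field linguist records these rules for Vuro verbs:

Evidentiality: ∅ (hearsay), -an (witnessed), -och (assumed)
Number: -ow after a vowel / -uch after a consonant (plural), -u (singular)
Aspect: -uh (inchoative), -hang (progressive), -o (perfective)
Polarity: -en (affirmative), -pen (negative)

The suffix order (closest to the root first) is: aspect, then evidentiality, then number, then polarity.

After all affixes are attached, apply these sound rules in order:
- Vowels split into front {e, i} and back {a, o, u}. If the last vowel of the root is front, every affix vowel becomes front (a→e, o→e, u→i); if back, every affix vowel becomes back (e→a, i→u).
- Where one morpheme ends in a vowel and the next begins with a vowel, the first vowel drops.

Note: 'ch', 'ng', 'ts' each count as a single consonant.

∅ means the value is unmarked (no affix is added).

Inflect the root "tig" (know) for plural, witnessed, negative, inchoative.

Attach aspect inchoative -uh → tiguh.
Attach evidentiality witnessed -an → tiguhan.
Attach number plural -uch (after consonant 'n') → tiguhanuch.
Attach polarity negative -pen → tiguhanuchpen.
Apply vowel harmony: tiguhanuchpen → tigihenichpen.
Vowel deletion: no change.

tigihenichpen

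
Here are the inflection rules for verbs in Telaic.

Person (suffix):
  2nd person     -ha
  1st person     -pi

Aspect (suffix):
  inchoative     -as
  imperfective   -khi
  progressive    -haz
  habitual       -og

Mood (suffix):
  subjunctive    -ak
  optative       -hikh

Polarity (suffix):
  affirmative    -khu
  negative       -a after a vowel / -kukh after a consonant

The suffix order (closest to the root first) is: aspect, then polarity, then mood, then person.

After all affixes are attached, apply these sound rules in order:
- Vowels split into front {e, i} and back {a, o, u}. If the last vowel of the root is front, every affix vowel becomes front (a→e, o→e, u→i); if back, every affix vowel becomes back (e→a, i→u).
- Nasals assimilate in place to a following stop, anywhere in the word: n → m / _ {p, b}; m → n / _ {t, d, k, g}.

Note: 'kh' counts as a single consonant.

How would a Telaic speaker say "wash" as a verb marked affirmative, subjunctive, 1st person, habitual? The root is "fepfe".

fepfeegkhiekpi

Attach aspect habitual -og → fepfeog.
Attach polarity affirmative -khu → fepfeogkhu.
Attach mood subjunctive -ak → fepfeogkhuak.
Attach person 1st person -pi → fepfeogkhuakpi.
Apply vowel harmony: fepfeogkhuakpi → fepfeegkhiekpi.
Nasal assimilation: no change.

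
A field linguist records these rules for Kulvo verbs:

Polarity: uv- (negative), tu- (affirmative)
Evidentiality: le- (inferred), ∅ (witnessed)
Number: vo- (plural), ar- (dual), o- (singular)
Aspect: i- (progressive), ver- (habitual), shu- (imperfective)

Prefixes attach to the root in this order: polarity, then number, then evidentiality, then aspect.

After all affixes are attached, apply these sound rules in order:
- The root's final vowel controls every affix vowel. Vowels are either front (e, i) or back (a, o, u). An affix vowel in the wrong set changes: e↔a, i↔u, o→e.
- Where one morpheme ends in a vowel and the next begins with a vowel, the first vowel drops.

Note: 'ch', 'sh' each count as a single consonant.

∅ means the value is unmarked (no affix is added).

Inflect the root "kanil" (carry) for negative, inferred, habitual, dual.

Attach polarity negative uv- → uvkanil.
Attach number dual ar- → aruvkanil.
Attach evidentiality inferred le- → learuvkanil.
Attach aspect habitual ver- → verlearuvkanil.
Apply vowel harmony: verlearuvkanil → verleerivkanil.
Apply vowel deletion: verleerivkanil → verlerivkanil.

verlerivkanil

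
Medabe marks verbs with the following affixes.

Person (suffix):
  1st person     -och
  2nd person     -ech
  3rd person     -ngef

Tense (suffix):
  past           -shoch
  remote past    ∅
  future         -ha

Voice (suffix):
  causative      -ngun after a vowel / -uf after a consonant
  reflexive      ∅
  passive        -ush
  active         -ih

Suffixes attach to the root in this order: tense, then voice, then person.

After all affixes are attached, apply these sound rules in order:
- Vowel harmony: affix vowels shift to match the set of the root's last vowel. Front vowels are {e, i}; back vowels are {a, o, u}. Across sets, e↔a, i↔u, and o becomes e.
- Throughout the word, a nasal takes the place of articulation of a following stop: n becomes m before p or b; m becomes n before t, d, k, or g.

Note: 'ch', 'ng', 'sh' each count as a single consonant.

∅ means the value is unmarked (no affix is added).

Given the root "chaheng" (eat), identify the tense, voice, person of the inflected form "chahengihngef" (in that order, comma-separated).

Segment: chaheng-ih-ngef.
tense: ∅ → remote past.
voice: -ih → active.
person: -ngef → 3rd person.

remote past, active, 3rd person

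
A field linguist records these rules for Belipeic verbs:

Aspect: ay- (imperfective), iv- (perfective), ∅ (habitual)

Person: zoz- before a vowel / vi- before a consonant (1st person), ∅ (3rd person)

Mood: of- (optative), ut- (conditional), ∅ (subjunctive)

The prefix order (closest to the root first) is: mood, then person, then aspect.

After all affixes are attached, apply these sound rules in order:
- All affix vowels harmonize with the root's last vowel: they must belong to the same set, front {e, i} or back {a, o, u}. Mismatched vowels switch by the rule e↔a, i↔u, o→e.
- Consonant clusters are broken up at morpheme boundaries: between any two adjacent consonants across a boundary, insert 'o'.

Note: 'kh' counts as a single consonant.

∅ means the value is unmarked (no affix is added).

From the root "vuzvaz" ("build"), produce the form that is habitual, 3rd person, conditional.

utovuzvaz

Attach mood conditional ut- → utvuzvaz.
person = 3rd person: zero marking, form stays utvuzvaz.
aspect = habitual: zero marking, form stays utvuzvaz.
Vowel harmony: no change.
Apply epenthesis: utvuzvaz → utovuzvaz.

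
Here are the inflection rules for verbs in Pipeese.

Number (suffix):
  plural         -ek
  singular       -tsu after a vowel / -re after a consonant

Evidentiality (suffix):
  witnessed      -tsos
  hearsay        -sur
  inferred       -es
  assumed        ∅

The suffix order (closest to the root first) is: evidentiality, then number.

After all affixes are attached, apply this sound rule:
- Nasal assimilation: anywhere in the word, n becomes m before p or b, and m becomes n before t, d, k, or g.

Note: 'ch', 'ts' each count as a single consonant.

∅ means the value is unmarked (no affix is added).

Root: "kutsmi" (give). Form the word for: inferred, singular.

kutsmiesre

Attach evidentiality inferred -es → kutsmies.
Attach number singular -re (after consonant 's') → kutsmiesre.
Nasal assimilation: no change.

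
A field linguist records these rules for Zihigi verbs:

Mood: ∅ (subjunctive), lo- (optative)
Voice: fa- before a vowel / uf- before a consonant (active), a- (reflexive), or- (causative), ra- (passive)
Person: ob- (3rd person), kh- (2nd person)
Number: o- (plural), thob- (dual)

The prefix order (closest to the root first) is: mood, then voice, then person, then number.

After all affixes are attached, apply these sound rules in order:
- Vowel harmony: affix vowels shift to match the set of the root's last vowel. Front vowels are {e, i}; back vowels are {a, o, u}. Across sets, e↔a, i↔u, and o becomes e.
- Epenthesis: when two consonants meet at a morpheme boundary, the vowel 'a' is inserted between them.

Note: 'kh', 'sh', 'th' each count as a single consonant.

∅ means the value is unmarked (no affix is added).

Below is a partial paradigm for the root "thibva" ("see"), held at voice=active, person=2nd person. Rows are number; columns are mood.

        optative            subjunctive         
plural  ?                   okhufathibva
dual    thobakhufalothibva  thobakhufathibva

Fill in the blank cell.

okhufalothibva

Attach mood optative lo- → lothibva.
Attach voice active uf- (before consonant 'l') → uflothibva.
Attach person 2nd person kh- → khuflothibva.
Attach number plural o- → okhuflothibva.
Vowel harmony: no change.
Apply epenthesis: okhuflothibva → okhufalothibva.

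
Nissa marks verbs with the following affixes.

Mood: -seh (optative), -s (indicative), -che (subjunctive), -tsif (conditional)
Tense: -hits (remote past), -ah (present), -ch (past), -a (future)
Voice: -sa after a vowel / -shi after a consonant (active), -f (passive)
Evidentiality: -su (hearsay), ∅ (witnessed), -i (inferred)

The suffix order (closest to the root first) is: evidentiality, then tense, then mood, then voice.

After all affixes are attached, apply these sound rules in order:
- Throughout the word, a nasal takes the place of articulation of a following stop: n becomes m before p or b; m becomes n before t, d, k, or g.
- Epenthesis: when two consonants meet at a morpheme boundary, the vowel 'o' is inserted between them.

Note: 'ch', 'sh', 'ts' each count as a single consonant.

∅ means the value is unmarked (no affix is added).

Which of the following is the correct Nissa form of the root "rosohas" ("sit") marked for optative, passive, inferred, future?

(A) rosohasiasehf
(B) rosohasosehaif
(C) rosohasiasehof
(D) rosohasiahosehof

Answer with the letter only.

Attach evidentiality inferred -i → rosohasi.
Attach tense future -a → rosohasia.
Attach mood optative -seh → rosohasiaseh.
Attach voice passive -f → rosohasiasehf.
Nasal assimilation: no change.
Apply epenthesis: rosohasiasehf → rosohasiasehof.
So the correct form is rosohasiasehof, option (C).
(B) rosohasosehaif is wrong: it has the affixes in the wrong order.
(A) rosohasiasehf is wrong: it fails to apply the sound rule(s).
(D) rosohasiahosehof is wrong: it uses present instead of future for tense.

C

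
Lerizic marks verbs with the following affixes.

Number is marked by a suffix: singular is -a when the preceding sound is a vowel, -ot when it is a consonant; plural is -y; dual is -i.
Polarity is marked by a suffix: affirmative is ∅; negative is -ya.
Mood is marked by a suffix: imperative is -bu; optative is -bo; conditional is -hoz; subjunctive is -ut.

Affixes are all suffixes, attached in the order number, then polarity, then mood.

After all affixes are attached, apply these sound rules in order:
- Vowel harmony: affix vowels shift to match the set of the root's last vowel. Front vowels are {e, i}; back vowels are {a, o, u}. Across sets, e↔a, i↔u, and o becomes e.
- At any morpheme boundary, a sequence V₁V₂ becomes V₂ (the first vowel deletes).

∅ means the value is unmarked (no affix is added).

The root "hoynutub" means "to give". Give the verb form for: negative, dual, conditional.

Attach number dual -i → hoynutubi.
Attach polarity negative -ya → hoynutubiya.
Attach mood conditional -hoz → hoynutubiyahoz.
Apply vowel harmony: hoynutubiyahoz → hoynutubuyahoz.
Vowel deletion: no change.

hoynutubuyahoz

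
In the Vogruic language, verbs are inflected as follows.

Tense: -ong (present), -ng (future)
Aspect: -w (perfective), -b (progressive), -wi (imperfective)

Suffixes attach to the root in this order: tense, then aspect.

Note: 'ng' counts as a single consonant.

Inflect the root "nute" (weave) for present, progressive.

Attach tense present -ong → nuteong.
Attach aspect progressive -b → nuteongb.

nuteongb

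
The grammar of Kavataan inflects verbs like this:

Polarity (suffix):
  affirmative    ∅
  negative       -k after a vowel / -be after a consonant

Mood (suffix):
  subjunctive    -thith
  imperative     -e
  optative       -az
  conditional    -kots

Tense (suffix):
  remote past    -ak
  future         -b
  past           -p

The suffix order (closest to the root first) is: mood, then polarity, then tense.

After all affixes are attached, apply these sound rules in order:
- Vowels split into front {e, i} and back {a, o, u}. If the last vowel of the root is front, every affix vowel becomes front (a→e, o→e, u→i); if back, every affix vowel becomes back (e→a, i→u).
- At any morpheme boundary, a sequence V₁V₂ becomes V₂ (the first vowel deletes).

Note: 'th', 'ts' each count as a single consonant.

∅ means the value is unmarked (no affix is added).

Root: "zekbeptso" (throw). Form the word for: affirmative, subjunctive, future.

zekbeptsothuthb

Attach mood subjunctive -thith → zekbeptsothith.
polarity = affirmative: zero marking, form stays zekbeptsothith.
Attach tense future -b → zekbeptsothithb.
Apply vowel harmony: zekbeptsothithb → zekbeptsothuthb.
Vowel deletion: no change.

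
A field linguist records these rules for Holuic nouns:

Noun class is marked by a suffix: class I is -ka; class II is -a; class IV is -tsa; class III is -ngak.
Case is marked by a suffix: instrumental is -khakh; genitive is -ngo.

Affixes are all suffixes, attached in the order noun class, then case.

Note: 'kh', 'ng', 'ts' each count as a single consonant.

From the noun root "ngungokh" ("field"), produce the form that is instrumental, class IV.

ngungokhtsakhakh

Attach noun class class IV -tsa → ngungokhtsa.
Attach case instrumental -khakh → ngungokhtsakhakh.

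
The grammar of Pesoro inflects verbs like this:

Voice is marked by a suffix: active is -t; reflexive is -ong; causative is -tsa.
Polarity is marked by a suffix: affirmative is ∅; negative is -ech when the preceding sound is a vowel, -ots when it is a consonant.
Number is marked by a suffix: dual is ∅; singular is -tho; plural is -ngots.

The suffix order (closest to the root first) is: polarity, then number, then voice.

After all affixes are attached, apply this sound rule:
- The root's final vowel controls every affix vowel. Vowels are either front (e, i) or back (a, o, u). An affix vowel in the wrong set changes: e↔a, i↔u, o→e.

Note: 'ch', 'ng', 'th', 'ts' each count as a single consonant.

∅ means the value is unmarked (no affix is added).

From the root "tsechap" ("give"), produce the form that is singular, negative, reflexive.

Attach polarity negative -ots (after consonant 'p') → tsechapots.
Attach number singular -tho → tsechapotstho.
Attach voice reflexive -ong → tsechapotsthoong.
Vowel harmony: no change.

tsechapotsthoong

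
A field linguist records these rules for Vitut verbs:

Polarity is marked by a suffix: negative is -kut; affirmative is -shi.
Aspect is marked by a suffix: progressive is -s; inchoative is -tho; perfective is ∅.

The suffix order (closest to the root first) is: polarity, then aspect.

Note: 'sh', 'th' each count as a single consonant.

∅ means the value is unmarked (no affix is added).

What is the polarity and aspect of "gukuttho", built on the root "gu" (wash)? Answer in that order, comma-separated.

negative, inchoative

Segment: gu-kut-tho.
polarity: -kut → negative.
aspect: -tho → inchoative.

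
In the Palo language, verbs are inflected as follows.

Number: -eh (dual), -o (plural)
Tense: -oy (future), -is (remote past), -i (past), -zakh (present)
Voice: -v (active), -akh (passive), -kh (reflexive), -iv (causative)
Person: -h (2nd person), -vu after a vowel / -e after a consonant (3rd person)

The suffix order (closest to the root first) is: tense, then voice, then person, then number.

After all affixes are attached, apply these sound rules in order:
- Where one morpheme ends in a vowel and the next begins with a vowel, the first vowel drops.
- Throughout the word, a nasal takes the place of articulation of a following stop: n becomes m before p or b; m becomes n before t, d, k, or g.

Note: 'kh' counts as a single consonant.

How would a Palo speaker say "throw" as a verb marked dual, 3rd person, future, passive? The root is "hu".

hoyakheh

Attach tense future -oy → huoy.
Attach voice passive -akh → huoyakh.
Attach person 3rd person -e (after consonant 'kh') → huoyakhe.
Attach number dual -eh → huoyakheeh.
Apply vowel deletion: huoyakheeh → hoyakheh.
Nasal assimilation: no change.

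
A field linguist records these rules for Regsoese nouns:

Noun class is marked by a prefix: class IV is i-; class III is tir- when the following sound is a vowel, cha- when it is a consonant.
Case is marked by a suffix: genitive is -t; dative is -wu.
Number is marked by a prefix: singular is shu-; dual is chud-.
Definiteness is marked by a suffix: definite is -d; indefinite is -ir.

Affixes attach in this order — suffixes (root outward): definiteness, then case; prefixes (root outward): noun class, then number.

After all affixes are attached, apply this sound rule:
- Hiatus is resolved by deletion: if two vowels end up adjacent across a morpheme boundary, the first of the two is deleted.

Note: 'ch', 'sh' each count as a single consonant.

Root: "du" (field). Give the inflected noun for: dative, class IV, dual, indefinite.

chudidirwu

Attach definiteness indefinite -ir → duir.
Attach case dative -wu → duirwu.
Attach noun class class IV i- → iduirwu.
Attach number dual chud- → chudiduirwu.
Apply vowel deletion: chudiduirwu → chudidirwu.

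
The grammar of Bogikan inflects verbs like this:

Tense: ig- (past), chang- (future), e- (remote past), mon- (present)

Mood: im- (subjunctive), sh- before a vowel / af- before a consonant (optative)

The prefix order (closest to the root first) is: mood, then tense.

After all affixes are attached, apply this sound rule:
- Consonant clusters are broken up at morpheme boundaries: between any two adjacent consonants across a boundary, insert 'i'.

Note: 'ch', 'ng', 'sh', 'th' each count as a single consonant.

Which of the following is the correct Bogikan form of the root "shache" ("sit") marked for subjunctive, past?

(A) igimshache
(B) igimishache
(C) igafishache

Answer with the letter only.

Attach mood subjunctive im- → imshache.
Attach tense past ig- → igimshache.
Apply epenthesis: igimshache → igimishache.
So the correct form is igimishache, option (B).
(C) igafishache is wrong: it uses optative instead of subjunctive for mood.
(A) igimshache is wrong: it fails to apply the sound rule(s).

B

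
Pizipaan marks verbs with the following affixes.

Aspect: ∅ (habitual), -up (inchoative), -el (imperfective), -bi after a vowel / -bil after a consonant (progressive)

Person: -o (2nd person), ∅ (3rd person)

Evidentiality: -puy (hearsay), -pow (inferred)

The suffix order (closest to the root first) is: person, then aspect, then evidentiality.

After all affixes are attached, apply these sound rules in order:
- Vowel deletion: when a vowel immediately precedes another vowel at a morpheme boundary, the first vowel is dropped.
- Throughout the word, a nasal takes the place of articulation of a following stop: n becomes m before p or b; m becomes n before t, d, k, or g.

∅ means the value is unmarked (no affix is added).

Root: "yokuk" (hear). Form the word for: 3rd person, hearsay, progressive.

yokukbilpuy

person = 3rd person: zero marking, form stays yokuk.
Attach aspect progressive -bil (after consonant 'k') → yokukbil.
Attach evidentiality hearsay -puy → yokukbilpuy.
Vowel deletion: no change.
Nasal assimilation: no change.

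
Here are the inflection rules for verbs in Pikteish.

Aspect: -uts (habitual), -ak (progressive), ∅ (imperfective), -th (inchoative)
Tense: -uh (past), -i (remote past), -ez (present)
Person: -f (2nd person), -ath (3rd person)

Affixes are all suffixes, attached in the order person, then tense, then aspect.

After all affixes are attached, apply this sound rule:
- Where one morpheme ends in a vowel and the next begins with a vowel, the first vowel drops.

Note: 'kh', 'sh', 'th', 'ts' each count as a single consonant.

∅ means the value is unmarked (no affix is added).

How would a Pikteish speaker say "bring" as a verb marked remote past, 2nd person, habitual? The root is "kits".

kitsfuts

Attach person 2nd person -f → kitsf.
Attach tense remote past -i → kitsfi.
Attach aspect habitual -uts → kitsfiuts.
Apply vowel deletion: kitsfiuts → kitsfuts.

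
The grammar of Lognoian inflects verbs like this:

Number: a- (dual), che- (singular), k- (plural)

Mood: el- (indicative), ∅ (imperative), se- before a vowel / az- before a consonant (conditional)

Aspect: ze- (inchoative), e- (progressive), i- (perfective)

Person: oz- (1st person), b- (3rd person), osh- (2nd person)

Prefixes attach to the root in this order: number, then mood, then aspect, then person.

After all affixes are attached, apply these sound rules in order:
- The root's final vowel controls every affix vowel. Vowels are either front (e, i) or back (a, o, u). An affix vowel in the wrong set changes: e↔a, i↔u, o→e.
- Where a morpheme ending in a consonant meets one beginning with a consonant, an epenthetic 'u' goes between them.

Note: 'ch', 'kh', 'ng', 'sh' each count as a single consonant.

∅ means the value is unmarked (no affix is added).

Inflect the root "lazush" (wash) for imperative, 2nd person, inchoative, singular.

oshuzachalazush

Attach number singular che- → chelazush.
mood = imperative: zero marking, form stays chelazush.
Attach aspect inchoative ze- → zechelazush.
Attach person 2nd person osh- → oshzechelazush.
Apply vowel harmony: oshzechelazush → oshzachalazush.
Apply epenthesis: oshzachalazush → oshuzachalazush.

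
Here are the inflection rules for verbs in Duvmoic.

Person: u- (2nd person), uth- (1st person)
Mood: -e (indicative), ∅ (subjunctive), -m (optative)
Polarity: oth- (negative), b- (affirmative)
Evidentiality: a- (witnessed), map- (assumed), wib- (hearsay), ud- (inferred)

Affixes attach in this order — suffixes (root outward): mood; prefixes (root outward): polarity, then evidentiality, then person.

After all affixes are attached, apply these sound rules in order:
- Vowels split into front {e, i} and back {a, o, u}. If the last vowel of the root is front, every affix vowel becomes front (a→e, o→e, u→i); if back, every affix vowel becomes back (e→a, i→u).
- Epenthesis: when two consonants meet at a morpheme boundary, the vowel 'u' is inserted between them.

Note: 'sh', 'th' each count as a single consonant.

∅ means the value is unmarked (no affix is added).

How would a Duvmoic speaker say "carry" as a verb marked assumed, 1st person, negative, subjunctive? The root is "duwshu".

Attach polarity negative oth- → othduwshu.
Attach evidentiality assumed map- → mapothduwshu.
mood = subjunctive: zero marking, form stays mapothduwshu.
Attach person 1st person uth- → uthmapothduwshu.
Vowel harmony: no change.
Apply epenthesis: uthmapothduwshu → uthumapothuduwshu.

uthumapothuduwshu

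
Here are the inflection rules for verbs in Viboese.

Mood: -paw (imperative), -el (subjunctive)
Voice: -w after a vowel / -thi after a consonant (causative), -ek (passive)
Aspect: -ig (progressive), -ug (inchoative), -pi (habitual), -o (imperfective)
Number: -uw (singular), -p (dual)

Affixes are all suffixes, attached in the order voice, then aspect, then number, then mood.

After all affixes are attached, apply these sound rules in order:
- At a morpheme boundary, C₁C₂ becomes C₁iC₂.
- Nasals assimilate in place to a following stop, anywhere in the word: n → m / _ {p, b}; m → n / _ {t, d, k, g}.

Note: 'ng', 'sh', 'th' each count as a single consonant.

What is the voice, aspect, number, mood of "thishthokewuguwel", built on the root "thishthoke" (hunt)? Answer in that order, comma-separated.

Segment: thishthoke-w-ug-uw-el.
voice: -w/thi → causative.
aspect: -ug → inchoative.
number: -uw → singular.
mood: -el → subjunctive.

causative, inchoative, singular, subjunctive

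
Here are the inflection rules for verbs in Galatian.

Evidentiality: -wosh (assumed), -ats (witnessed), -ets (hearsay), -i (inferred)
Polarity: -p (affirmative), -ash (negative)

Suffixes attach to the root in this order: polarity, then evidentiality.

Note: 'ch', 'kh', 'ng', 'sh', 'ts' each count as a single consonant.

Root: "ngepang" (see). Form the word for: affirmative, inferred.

Attach polarity affirmative -p → ngepangp.
Attach evidentiality inferred -i → ngepangpi.

ngepangpi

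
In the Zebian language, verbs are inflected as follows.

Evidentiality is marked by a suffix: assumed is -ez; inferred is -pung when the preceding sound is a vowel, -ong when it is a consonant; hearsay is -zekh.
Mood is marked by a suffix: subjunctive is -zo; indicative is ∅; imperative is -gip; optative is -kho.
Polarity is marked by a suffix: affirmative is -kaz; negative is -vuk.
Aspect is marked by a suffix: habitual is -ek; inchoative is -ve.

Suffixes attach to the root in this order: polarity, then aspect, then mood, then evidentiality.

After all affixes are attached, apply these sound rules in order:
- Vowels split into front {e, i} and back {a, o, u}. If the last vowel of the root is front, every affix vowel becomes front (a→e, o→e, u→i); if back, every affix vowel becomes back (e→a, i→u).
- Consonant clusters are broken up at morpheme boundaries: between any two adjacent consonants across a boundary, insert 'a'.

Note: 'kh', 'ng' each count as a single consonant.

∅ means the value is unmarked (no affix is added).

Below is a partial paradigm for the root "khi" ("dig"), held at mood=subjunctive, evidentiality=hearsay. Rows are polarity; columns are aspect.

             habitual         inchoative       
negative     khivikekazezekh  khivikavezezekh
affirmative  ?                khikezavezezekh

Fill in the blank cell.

Attach polarity affirmative -kaz → khikaz.
Attach aspect habitual -ek → khikazek.
Attach mood subjunctive -zo → khikazekzo.
Attach evidentiality hearsay -zekh → khikazekzozekh.
Apply vowel harmony: khikazekzozekh → khikezekzezekh.
Apply epenthesis: khikezekzezekh → khikezekazezekh.

khikezekazezekh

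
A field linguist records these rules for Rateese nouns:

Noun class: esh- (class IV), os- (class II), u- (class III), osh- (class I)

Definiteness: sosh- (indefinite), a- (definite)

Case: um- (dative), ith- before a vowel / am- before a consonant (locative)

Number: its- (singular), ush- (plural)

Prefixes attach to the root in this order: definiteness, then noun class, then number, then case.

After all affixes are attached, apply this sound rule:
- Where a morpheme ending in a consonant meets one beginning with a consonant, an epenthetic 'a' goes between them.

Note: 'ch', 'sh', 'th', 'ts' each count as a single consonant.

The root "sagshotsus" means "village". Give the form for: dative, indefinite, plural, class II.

umushosasoshasagshotsus

Attach definiteness indefinite sosh- → soshsagshotsus.
Attach noun class class II os- → ossoshsagshotsus.
Attach number plural ush- → ushossoshsagshotsus.
Attach case dative um- → umushossoshsagshotsus.
Apply epenthesis: umushossoshsagshotsus → umushosasoshasagshotsus.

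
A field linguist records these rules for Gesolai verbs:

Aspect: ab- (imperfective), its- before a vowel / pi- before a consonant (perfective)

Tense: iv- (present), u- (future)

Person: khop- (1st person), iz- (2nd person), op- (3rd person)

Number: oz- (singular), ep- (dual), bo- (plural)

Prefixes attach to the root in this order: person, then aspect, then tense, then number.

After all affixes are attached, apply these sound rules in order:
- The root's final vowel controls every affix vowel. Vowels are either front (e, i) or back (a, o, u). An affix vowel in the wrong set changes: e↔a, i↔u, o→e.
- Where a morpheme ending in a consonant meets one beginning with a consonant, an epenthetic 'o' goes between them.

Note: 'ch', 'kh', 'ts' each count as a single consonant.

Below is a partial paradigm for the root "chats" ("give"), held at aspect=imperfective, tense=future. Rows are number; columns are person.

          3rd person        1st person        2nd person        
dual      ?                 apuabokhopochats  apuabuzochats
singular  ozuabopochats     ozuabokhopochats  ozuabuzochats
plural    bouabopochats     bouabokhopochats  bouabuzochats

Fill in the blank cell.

Attach person 3rd person op- → opchats.
Attach aspect imperfective ab- → abopchats.
Attach tense future u- → uabopchats.
Attach number dual ep- → epuabopchats.
Apply vowel harmony: epuabopchats → apuabopchats.
Apply epenthesis: apuabopchats → apuabopochats.

apuabopochats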